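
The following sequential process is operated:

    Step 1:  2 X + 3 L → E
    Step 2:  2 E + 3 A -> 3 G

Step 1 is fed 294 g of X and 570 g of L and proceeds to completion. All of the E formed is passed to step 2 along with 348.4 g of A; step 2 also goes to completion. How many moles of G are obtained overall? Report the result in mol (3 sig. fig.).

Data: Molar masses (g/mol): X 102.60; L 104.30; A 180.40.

1.93 mol

Step 1:
n(X) = 294.0 / 102.60 = 2.865 mol
n(L) = 570.0 / 104.30 = 5.465 mol
n/ν for X = 2.865/2 = 1.433
n/ν for L = 5.465/3 = 1.822
Smallest n/ν is X → limiting reagent.
n(E) produced = (1/2) × 2.865 = 1.433 mol
Step 2:
n(E) available = 1.433 mol
n(A) = 348.4 / 180.40 = 1.931 mol
n/ν for E = 1.433/2 = 0.7165
n/ν for A = 1.931/3 = 0.6437
Smallest n/ν is A → limiting reagent.
n(G) = (3/3) × 1.931 = 1.931 mol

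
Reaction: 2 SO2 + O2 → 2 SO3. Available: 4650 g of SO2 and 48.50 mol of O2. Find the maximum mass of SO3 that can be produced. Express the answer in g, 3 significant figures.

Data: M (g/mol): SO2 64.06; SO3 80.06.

5810 g

n(SO2) = 4650 / 64.06 = 72.59 mol
n(O2) = 48.50 mol
n/ν for SO2 = 72.59/2 = 36.30
n/ν for O2 = 48.50/1 = 48.50
Smallest n/ν is SO2 → limiting reagent.
n(SO3) = (2/2) × 72.59 = 72.59 mol
mass = 72.59 × 80.06 = 5812 g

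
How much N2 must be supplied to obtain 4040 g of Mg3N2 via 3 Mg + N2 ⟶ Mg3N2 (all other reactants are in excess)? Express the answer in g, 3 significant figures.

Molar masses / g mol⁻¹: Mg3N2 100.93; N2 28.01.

n(Mg3N2) = 4040 / 100.93 = 40.03 mol
n(N2) = (1/1) × 40.03 = 40.03 mol
mass = 40.03 × 28.01 = 1121 g

1120 g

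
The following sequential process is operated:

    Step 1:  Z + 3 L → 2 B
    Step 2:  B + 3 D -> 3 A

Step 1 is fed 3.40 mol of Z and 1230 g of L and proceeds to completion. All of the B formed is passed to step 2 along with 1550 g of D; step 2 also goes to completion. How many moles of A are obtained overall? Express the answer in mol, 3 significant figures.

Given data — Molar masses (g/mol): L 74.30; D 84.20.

18.4 mol

Step 1:
n(Z) = 3.400 mol
n(L) = 1230 / 74.30 = 16.55 mol
n/ν for Z = 3.400/1 = 3.400
n/ν for L = 16.55/3 = 5.517
Smallest n/ν is Z → limiting reagent.
n(B) produced = (2/1) × 3.400 = 6.800 mol
Step 2:
n(B) available = 6.800 mol
n(D) = 1550 / 84.20 = 18.41 mol
n/ν for B = 6.800/1 = 6.800
n/ν for D = 18.41/3 = 6.137
Smallest n/ν is D → limiting reagent.
n(A) = (3/3) × 18.41 = 18.41 mol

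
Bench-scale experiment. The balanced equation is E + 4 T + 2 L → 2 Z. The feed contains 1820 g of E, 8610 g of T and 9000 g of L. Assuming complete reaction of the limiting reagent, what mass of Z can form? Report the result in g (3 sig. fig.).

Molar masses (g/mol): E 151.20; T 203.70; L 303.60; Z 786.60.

n(E) = 1820 / 151.20 = 12.04 mol
n(T) = 8610 / 203.70 = 42.27 mol
n(L) = 9000 / 303.60 = 29.64 mol
n/ν for E = 12.04/1 = 12.04
n/ν for T = 42.27/4 = 10.57
n/ν for L = 29.64/2 = 14.82
Smallest n/ν is T → limiting reagent.
n(Z) = (2/4) × 42.27 = 21.14 mol
mass = 21.14 × 786.60 = 16630 g

16600 g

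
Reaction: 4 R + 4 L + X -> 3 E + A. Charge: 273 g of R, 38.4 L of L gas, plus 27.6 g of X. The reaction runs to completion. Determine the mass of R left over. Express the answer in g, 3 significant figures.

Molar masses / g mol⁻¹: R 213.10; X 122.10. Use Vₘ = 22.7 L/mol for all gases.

80.3 g

n(R) = 273.0 / 213.10 = 1.281 mol
n(L) = 38.40 / 22.7 = 1.692 mol
n(X) = 27.60 / 122.10 = 0.2260 mol
n/ν for R = 1.281/4 = 0.3203
n/ν for L = 1.692/4 = 0.4230
n/ν for X = 0.2260/1 = 0.2260
Smallest n/ν is X → limiting reagent.
R consumed = (4/1) × 0.2260 = 0.9040 mol
R remaining = 1.281 − 0.9040 = 0.3770 mol
mass = 0.3770 × 213.10 = 80.34 g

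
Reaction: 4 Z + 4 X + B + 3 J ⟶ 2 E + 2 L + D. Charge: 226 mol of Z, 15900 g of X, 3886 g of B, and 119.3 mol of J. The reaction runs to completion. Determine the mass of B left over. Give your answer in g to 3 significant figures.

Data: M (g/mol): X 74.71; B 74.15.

937 g

n(Z) = 226.0 mol
n(X) = 15900 / 74.71 = 212.8 mol
n(B) = 3886 / 74.15 = 52.41 mol
n(J) = 119.3 mol
n/ν for Z = 226.0/4 = 56.50
n/ν for X = 212.8/4 = 53.20
n/ν for B = 52.41/1 = 52.41
n/ν for J = 119.3/3 = 39.77
Smallest n/ν is J → limiting reagent.
B consumed = (1/3) × 119.3 = 39.77 mol
B remaining = 52.41 − 39.77 = 12.64 mol
mass = 12.64 × 74.15 = 937.3 g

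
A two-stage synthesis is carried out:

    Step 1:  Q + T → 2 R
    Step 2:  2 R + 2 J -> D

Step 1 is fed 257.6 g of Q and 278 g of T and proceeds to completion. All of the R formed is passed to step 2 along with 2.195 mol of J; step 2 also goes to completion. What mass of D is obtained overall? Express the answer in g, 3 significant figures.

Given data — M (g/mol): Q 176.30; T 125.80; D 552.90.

Step 1:
n(Q) = 257.6 / 176.30 = 1.461 mol
n(T) = 278.0 / 125.80 = 2.210 mol
n/ν for Q = 1.461/1 = 1.461
n/ν for T = 2.210/1 = 2.210
Smallest n/ν is Q → limiting reagent.
n(R) produced = (2/1) × 1.461 = 2.922 mol
Step 2:
n(R) available = 2.922 mol
n(J) = 2.195 mol
n/ν for R = 2.922/2 = 1.461
n/ν for J = 2.195/2 = 1.098
Smallest n/ν is J → limiting reagent.
n(D) = (1/2) × 2.195 = 1.098 mol
mass = 1.098 × 552.90 = 607.1 g

607 g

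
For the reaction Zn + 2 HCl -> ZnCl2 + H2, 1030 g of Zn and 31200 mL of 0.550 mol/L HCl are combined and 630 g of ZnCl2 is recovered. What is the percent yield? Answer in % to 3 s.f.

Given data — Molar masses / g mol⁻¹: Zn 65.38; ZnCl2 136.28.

n(Zn) = 1030 / 65.38 = 15.75 mol
n(HCl) = 0.550 × 31200/1000 = 17.16 mol
n/ν → Zn: 15.75, HCl: 8.580; HCl is limiting.
theoretical n(ZnCl2) = (1/2) × 17.16 = 8.580 mol → 1169 g
% yield = 630 / 1169 × 100 = 53.89 %

53.9 %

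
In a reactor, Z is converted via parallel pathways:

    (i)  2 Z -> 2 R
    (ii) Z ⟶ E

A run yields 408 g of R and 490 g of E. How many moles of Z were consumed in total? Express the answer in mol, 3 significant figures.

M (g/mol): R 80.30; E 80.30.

11.2 mol

n(R) = 408 / 80.30 = 5.081 mol
n(E) = 490 / 80.30 = 6.102 mol
n(Z) via (i) = (2/2)×5.081 = 5.081 mol
n(Z) via (ii) = (1/1)×6.102 = 6.102 mol
total n(Z) = 5.081 + 6.102 = 11.18 mol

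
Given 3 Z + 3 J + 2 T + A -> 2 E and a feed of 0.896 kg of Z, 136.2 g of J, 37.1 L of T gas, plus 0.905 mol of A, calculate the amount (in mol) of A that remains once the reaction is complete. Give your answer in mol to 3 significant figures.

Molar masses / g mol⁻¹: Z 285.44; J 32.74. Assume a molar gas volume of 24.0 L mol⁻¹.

n(Z) = 0.8960×1000 / 285.44 = 3.139 mol
n(J) = 136.2 / 32.74 = 4.160 mol
n(T) = 37.10 / 24.0 = 1.546 mol
n(A) = 0.9050 mol
n/ν for Z = 3.139/3 = 1.046
n/ν for J = 4.160/3 = 1.387
n/ν for T = 1.546/2 = 0.7730
n/ν for A = 0.9050/1 = 0.9050
Smallest n/ν is T → limiting reagent.
A consumed = (1/2) × 1.546 = 0.7730 mol
A remaining = 0.9050 − 0.7730 = 0.1320 mol

0.132 mol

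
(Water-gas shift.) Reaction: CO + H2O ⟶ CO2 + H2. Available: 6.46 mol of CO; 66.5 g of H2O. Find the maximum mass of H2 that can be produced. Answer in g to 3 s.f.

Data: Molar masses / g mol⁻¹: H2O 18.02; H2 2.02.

n(CO) = 6.460 mol
n(H2O) = 66.50 / 18.02 = 3.690 mol
n/ν for CO = 6.460/1 = 6.460
n/ν for H2O = 3.690/1 = 3.690
Smallest n/ν is H2O → limiting reagent.
n(H2) = (1/1) × 3.690 = 3.690 mol
mass = 3.690 × 2.02 = 7.454 g

7.45 g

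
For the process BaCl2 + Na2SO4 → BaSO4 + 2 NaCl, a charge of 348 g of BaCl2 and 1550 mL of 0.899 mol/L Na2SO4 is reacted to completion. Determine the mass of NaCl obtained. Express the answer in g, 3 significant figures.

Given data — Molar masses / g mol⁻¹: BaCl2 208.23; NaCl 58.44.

n(BaCl2) = 348.0 / 208.23 = 1.671 mol
n(Na2SO4) = 0.899 × 1550/1000 = 1.393 mol
n/ν for BaCl2 = 1.671/1 = 1.671
n/ν for Na2SO4 = 1.393/1 = 1.393
Smallest n/ν is Na2SO4 → limiting reagent.
n(NaCl) = (2/1) × 1.393 = 2.786 mol
mass = 2.786 × 58.44 = 162.8 g

163 g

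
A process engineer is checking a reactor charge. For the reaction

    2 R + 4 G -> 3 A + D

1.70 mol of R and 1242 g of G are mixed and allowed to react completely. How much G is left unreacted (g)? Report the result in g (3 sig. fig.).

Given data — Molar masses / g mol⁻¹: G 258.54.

363 g

n(R) = 1.700 mol
n(G) = 1242 / 258.54 = 4.804 mol
n/ν → R: 0.8500, G: 1.201; R is limiting.
G consumed = (4/2) × 1.700 = 3.400 mol
G remaining = 4.804 − 3.400 = 1.404 mol
mass = 1.404 × 258.54 = 363.0 g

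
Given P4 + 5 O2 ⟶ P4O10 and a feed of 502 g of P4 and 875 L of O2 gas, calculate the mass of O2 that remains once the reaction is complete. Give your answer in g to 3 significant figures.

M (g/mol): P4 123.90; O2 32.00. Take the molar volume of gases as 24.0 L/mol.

518 g

n(P4) = 502.0 / 123.90 = 4.052 mol
n(O2) = 875.0 / 24.0 = 36.46 mol
n/ν for P4 = 4.052/1 = 4.052
n/ν for O2 = 36.46/5 = 7.292
Smallest n/ν is P4 → limiting reagent.
O2 consumed = (5/1) × 4.052 = 20.26 mol
O2 remaining = 36.46 − 20.26 = 16.20 mol
mass = 16.20 × 32.00 = 518.4 g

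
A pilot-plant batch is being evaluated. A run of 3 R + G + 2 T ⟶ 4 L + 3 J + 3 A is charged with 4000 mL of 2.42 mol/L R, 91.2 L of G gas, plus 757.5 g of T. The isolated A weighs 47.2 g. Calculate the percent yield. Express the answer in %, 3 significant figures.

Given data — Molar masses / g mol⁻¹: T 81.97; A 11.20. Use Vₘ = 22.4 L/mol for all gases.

n(R) = 2.42 × 4000/1000 = 9.680 mol
n(G) = 91.20 / 22.4 = 4.071 mol
n(T) = 757.5 / 81.97 = 9.241 mol
n/ν for R = 9.680/3 = 3.227
n/ν for G = 4.071/1 = 4.071
n/ν for T = 9.241/2 = 4.621
Smallest n/ν is R → limiting reagent.
theoretical n(A) = (3/3) × 9.680 = 9.680 mol → 108.4 g
% yield = 47.2 / 108.4 × 100 = 43.54 %

43.5 %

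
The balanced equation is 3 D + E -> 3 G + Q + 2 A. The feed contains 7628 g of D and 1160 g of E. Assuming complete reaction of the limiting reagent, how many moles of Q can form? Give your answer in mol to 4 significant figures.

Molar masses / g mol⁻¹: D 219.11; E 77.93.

n(D) = 7628 / 219.11 = 34.81 mol
n(E) = 1160 / 77.93 = 14.89 mol
n/ν for D = 34.81/3 = 11.60
n/ν for E = 14.89/1 = 14.89
Smallest n/ν is D → limiting reagent.
n(Q) = (1/3) × 34.81 = 11.60 mol

11.60 mol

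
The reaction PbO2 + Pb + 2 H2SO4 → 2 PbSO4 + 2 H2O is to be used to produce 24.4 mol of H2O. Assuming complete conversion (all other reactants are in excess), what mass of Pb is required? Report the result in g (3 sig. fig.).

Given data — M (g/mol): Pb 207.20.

n(H2O) = 24.40 mol
n(Pb) = (1/2) × 24.40 = 12.20 mol
mass = 12.20 × 207.20 = 2528 g

2530 g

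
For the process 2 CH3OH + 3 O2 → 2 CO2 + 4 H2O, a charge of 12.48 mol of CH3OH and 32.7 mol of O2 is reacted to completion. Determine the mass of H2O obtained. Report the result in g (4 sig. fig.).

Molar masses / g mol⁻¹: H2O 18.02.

n(CH3OH) = 12.48 mol
n(O2) = 32.70 mol
n/ν for CH3OH = 12.48/2 = 6.240
n/ν for O2 = 32.70/3 = 10.90
Smallest n/ν is CH3OH → limiting reagent.
n(H2O) = (4/2) × 12.48 = 24.96 mol
mass = 24.96 × 18.02 = 449.8 g

449.8 g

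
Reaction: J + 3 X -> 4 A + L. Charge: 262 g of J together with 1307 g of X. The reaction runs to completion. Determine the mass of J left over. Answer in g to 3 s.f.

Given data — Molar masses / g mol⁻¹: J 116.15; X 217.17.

n(J) = 262.0 / 116.15 = 2.256 mol
n(X) = 1307 / 217.17 = 6.018 mol
n/ν for J = 2.256/1 = 2.256
n/ν for X = 6.018/3 = 2.006
Smallest n/ν is X → limiting reagent.
J consumed = (1/3) × 6.018 = 2.006 mol
J remaining = 2.256 − 2.006 = 0.2500 mol
mass = 0.2500 × 116.15 = 29.04 g

29.0 g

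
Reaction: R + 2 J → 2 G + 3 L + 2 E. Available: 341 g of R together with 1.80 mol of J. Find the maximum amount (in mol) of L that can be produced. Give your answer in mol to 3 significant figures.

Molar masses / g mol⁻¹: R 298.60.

n(R) = 341.0 / 298.60 = 1.142 mol
n(J) = 1.800 mol
n/ν for R = 1.142/1 = 1.142
n/ν for J = 1.800/2 = 0.9000
Smallest n/ν is J → limiting reagent.
n(L) = (3/2) × 1.800 = 2.700 mol

2.70 mol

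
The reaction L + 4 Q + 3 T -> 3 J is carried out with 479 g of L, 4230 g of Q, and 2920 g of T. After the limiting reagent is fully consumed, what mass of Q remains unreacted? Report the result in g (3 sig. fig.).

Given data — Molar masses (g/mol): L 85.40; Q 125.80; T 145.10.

n(L) = 479.0 / 85.40 = 5.609 mol
n(Q) = 4230 / 125.80 = 33.62 mol
n(T) = 2920 / 145.10 = 20.12 mol
n/ν for L = 5.609/1 = 5.609
n/ν for Q = 33.62/4 = 8.405
n/ν for T = 20.12/3 = 6.707
Smallest n/ν is L → limiting reagent.
Q consumed = (4/1) × 5.609 = 22.44 mol
Q remaining = 33.62 − 22.44 = 11.18 mol
mass = 11.18 × 125.80 = 1406 g

1410 g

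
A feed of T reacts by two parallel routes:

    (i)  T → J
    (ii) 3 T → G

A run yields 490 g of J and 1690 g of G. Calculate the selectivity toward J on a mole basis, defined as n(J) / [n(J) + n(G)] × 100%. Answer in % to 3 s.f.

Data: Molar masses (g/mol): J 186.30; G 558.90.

n(J) = 490 / 186.30 = 2.630 mol
n(G) = 1690 / 558.90 = 3.024 mol
selectivity = 2.630/(2.630+3.024) × 100 = 46.52 %

46.5 %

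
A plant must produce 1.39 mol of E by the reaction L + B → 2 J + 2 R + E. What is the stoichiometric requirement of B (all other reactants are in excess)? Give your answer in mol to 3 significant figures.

1.39 mol

n(E) = 1.390 mol
n(B) = (1/1) × 1.390 = 1.390 mol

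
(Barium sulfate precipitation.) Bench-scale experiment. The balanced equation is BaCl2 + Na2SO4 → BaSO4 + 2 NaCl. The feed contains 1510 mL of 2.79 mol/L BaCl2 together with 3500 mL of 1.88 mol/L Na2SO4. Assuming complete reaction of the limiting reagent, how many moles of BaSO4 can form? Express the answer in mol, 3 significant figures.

4.21 mol

n(BaCl2) = 2.79 × 1510/1000 = 4.213 mol
n(Na2SO4) = 1.88 × 3500/1000 = 6.580 mol
n/ν for BaCl2 = 4.213/1 = 4.213
n/ν for Na2SO4 = 6.580/1 = 6.580
Smallest n/ν is BaCl2 → limiting reagent.
n(BaSO4) = (1/1) × 4.213 = 4.213 mol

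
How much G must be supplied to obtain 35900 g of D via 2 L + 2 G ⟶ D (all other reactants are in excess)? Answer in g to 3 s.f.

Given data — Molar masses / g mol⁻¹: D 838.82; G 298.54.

25600 g

n(D) = 35900 / 838.82 = 42.80 mol
n(G) = (2/1) × 42.80 = 85.60 mol
mass = 85.60 × 298.54 = 25560 g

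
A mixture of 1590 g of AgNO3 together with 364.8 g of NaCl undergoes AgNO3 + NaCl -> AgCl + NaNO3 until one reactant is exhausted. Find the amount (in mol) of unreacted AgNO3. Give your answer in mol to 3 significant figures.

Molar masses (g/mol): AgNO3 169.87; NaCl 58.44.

n(AgNO3) = 1590 / 169.87 = 9.360 mol
n(NaCl) = 364.8 / 58.44 = 6.242 mol
n/ν for AgNO3 = 9.360/1 = 9.360
n/ν for NaCl = 6.242/1 = 6.242
Smallest n/ν is NaCl → limiting reagent.
AgNO3 consumed = (1/1) × 6.242 = 6.242 mol
AgNO3 remaining = 9.360 − 6.242 = 3.118 mol

3.12 mol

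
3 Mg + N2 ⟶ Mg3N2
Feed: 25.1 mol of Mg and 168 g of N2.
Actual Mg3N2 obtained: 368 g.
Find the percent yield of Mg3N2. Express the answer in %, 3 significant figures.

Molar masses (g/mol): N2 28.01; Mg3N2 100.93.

n(Mg) = 25.10 mol
n(N2) = 168.0 / 28.01 = 5.998 mol
n/ν → Mg: 8.367, N2: 5.998; N2 is limiting.
theoretical n(Mg3N2) = (1/1) × 5.998 = 5.998 mol → 605.4 g
% yield = 368 / 605.4 × 100 = 60.79 %

60.8 %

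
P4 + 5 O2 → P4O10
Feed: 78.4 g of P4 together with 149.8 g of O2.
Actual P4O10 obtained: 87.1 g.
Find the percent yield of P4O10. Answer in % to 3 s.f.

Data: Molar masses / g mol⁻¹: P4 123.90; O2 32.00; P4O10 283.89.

48.5 %

n(P4) = 78.40 / 123.90 = 0.6328 mol
n(O2) = 149.8 / 32.00 = 4.681 mol
n/ν → P4: 0.6328, O2: 0.9362; P4 is limiting.
theoretical n(P4O10) = (1/1) × 0.6328 = 0.6328 mol → 179.6 g
% yield = 87.1 / 179.6 × 100 = 48.50 %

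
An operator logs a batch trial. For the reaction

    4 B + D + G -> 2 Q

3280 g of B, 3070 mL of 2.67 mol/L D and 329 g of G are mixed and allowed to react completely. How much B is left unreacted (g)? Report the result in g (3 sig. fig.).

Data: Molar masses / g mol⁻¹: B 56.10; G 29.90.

n(B) = 3280 / 56.10 = 58.47 mol
n(D) = 2.67 × 3070/1000 = 8.197 mol
n(G) = 329.0 / 29.90 = 11.00 mol
n/ν → B: 14.62, D: 8.197, G: 11.00; D is limiting.
B consumed = (4/1) × 8.197 = 32.79 mol
B remaining = 58.47 − 32.79 = 25.68 mol
mass = 25.68 × 56.10 = 1441 g

1440 g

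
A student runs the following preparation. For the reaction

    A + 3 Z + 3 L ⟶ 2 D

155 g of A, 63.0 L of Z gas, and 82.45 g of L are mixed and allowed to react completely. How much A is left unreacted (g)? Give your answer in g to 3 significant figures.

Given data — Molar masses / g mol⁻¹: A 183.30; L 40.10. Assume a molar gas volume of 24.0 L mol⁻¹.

29.4 g

n(A) = 155.0 / 183.30 = 0.8456 mol
n(Z) = 63.00 / 24.0 = 2.625 mol
n(L) = 82.45 / 40.10 = 2.056 mol
n/ν for A = 0.8456/1 = 0.8456
n/ν for Z = 2.625/3 = 0.8750
n/ν for L = 2.056/3 = 0.6853
Smallest n/ν is L → limiting reagent.
A consumed = (1/3) × 2.056 = 0.6853 mol
A remaining = 0.8456 − 0.6853 = 0.1603 mol
mass = 0.1603 × 183.30 = 29.38 g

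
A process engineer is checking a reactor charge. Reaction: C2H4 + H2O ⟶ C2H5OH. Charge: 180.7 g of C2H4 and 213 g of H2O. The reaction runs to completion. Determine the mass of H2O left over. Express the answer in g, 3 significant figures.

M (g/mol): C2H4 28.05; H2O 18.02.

96.9 g

n(C2H4) = 180.7 / 28.05 = 6.442 mol
n(H2O) = 213.0 / 18.02 = 11.82 mol
n/ν → C2H4: 6.442, H2O: 11.82; C2H4 is limiting.
H2O consumed = (1/1) × 6.442 = 6.442 mol
H2O remaining = 11.82 − 6.442 = 5.378 mol
mass = 5.378 × 18.02 = 96.91 g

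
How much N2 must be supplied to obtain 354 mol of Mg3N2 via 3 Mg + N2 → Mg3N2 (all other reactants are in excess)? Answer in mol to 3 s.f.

354 mol

n(Mg3N2) = 354.0 mol
n(N2) = (1/1) × 354.0 = 354.0 mol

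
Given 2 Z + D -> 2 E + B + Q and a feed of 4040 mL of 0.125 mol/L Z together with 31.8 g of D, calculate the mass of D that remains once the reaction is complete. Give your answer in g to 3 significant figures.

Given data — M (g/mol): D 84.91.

n(Z) = 0.125 × 4040/1000 = 0.5050 mol
n(D) = 31.80 / 84.91 = 0.3745 mol
n/ν → Z: 0.2525, D: 0.3745; Z is limiting.
D consumed = (1/2) × 0.5050 = 0.2525 mol
D remaining = 0.3745 − 0.2525 = 0.1220 mol
mass = 0.1220 × 84.91 = 10.36 g

10.4 g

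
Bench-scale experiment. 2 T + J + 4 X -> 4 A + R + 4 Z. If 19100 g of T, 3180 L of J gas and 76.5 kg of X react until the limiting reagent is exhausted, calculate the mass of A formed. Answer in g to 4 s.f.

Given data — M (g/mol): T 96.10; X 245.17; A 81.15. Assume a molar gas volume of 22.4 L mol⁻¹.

n(T) = 19100 / 96.10 = 198.8 mol
n(J) = 3180 / 22.4 = 142.0 mol
n(X) = 76.50×1000 / 245.17 = 312.0 mol
n/ν for T = 198.8/2 = 99.40
n/ν for J = 142.0/1 = 142.0
n/ν for X = 312.0/4 = 78.00
Smallest n/ν is X → limiting reagent.
n(A) = (4/4) × 312.0 = 312.0 mol
mass = 312.0 × 81.15 = 25320 g

25320 g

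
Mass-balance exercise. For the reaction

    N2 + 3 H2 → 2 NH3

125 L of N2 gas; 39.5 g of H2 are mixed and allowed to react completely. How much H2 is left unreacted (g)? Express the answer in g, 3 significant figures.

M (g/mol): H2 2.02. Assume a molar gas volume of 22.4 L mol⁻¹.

5.68 g

n(N2) = 125.0 / 22.4 = 5.580 mol
n(H2) = 39.50 / 2.02 = 19.55 mol
n/ν → N2: 5.580, H2: 6.517; N2 is limiting.
H2 consumed = (3/1) × 5.580 = 16.74 mol
H2 remaining = 19.55 − 16.74 = 2.810 mol
mass = 2.810 × 2.02 = 5.676 g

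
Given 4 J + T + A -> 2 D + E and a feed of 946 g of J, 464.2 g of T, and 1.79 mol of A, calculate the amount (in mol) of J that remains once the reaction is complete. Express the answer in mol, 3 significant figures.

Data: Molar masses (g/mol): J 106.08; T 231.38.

n(J) = 946.0 / 106.08 = 8.918 mol
n(T) = 464.2 / 231.38 = 2.006 mol
n(A) = 1.790 mol
n/ν for J = 8.918/4 = 2.230
n/ν for T = 2.006/1 = 2.006
n/ν for A = 1.790/1 = 1.790
Smallest n/ν is A → limiting reagent.
J consumed = (4/1) × 1.790 = 7.160 mol
J remaining = 8.918 − 7.160 = 1.758 mol

1.76 mol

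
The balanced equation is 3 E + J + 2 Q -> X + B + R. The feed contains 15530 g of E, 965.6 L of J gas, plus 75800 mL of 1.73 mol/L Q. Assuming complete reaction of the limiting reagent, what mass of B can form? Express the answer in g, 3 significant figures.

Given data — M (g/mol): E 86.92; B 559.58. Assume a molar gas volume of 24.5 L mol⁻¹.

n(E) = 15530 / 86.92 = 178.7 mol
n(J) = 965.6 / 24.5 = 39.41 mol
n(Q) = 1.73 × 75800/1000 = 131.1 mol
n/ν for E = 178.7/3 = 59.57
n/ν for J = 39.41/1 = 39.41
n/ν for Q = 131.1/2 = 65.55
Smallest n/ν is J → limiting reagent.
n(B) = (1/1) × 39.41 = 39.41 mol
mass = 39.41 × 559.58 = 22050 g

22100 g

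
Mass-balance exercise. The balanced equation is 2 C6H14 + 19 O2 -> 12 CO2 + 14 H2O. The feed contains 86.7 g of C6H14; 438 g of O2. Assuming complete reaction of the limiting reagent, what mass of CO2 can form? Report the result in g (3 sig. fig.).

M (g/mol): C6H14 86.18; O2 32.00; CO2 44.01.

266 g

n(C6H14) = 86.70 / 86.18 = 1.006 mol
n(O2) = 438.0 / 32.00 = 13.69 mol
n/ν → C6H14: 0.5030, O2: 0.7205; C6H14 is limiting.
n(CO2) = (12/2) × 1.006 = 6.036 mol
mass = 6.036 × 44.01 = 265.6 g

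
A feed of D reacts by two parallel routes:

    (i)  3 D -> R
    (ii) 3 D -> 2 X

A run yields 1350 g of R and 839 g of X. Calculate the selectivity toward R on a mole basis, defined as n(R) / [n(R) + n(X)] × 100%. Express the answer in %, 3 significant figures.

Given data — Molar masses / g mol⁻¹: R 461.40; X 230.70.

44.6 %

n(R) = 1350 / 461.40 = 2.926 mol
n(X) = 839 / 230.70 = 3.637 mol
selectivity = 2.926/(2.926+3.637) × 100 = 44.58 %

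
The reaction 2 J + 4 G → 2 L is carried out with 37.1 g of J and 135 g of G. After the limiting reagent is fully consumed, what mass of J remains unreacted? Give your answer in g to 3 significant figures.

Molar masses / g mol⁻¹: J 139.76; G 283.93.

n(J) = 37.10 / 139.76 = 0.2655 mol
n(G) = 135.0 / 283.93 = 0.4755 mol
n/ν for J = 0.2655/2 = 0.1328
n/ν for G = 0.4755/4 = 0.1189
Smallest n/ν is G → limiting reagent.
J consumed = (2/4) × 0.4755 = 0.2378 mol
J remaining = 0.2655 − 0.2378 = 0.02770 mol
mass = 0.02770 × 139.76 = 3.871 g

3.87 g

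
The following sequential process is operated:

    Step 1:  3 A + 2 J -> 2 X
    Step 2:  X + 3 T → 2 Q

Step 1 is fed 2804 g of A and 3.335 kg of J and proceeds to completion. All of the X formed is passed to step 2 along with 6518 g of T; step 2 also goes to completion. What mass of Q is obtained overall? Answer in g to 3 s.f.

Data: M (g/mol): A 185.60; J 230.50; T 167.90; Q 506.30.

10200 g

Step 1:
n(A) = 2804 / 185.60 = 15.11 mol
n(J) = 3.335×1000 / 230.50 = 14.47 mol
n/ν for A = 15.11/3 = 5.037
n/ν for J = 14.47/2 = 7.235
Smallest n/ν is A → limiting reagent.
n(X) produced = (2/3) × 15.11 = 10.07 mol
Step 2:
n(X) available = 10.07 mol
n(T) = 6518 / 167.90 = 38.82 mol
n/ν for X = 10.07/1 = 10.07
n/ν for T = 38.82/3 = 12.94
Smallest n/ν is X → limiting reagent.
n(Q) = (2/1) × 10.07 = 20.14 mol
mass = 20.14 × 506.30 = 10200 g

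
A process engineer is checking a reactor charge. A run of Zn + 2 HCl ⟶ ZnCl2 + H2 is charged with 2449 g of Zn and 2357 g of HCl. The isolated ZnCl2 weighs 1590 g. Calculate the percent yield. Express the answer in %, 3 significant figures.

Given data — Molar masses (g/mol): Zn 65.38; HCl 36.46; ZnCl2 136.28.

n(Zn) = 2449 / 65.38 = 37.46 mol
n(HCl) = 2357 / 36.46 = 64.65 mol
n/ν for Zn = 37.46/1 = 37.46
n/ν for HCl = 64.65/2 = 32.33
Smallest n/ν is HCl → limiting reagent.
theoretical n(ZnCl2) = (1/2) × 64.65 = 32.33 mol → 4406 g
% yield = 1590 / 4406 × 100 = 36.09 %

36.1 %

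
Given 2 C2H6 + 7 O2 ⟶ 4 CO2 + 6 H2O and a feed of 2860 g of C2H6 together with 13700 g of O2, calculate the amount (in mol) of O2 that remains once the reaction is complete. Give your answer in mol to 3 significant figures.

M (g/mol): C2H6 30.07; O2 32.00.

n(C2H6) = 2860 / 30.07 = 95.11 mol
n(O2) = 13700 / 32.00 = 428.1 mol
n/ν for C2H6 = 95.11/2 = 47.56
n/ν for O2 = 428.1/7 = 61.16
Smallest n/ν is C2H6 → limiting reagent.
O2 consumed = (7/2) × 95.11 = 332.9 mol
O2 remaining = 428.1 − 332.9 = 95.20 mol

95.2 mol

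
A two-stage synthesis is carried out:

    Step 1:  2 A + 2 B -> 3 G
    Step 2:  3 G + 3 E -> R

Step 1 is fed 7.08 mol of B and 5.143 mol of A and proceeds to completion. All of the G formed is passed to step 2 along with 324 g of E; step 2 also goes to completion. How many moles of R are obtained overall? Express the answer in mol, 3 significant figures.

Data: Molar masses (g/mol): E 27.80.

Step 1:
n(B) = 7.080 mol
n(A) = 5.143 mol
n/ν for B = 7.080/2 = 3.540
n/ν for A = 5.143/2 = 2.572
Smallest n/ν is A → limiting reagent.
n(G) produced = (3/2) × 5.143 = 7.715 mol
Step 2:
n(G) available = 7.715 mol
n(E) = 324.0 / 27.80 = 11.65 mol
n/ν for G = 7.715/3 = 2.572
n/ν for E = 11.65/3 = 3.883
Smallest n/ν is G → limiting reagent.
n(R) = (1/3) × 7.715 = 2.572 mol

2.57 mol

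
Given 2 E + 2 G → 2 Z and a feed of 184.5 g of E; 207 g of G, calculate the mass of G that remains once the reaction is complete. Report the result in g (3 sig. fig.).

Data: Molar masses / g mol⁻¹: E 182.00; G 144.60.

n(E) = 184.5 / 182.00 = 1.014 mol
n(G) = 207.0 / 144.60 = 1.432 mol
n/ν for E = 1.014/2 = 0.5070
n/ν for G = 1.432/2 = 0.7160
Smallest n/ν is E → limiting reagent.
G consumed = (2/2) × 1.014 = 1.014 mol
G remaining = 1.432 − 1.014 = 0.4180 mol
mass = 0.4180 × 144.60 = 60.44 g

60.4 g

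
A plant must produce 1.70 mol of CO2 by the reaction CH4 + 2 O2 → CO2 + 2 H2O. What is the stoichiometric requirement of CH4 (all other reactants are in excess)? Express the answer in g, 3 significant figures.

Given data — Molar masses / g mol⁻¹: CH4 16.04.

n(CO2) = 1.700 mol
n(CH4) = (1/1) × 1.700 = 1.700 mol
mass = 1.700 × 16.04 = 27.27 g

27.3 g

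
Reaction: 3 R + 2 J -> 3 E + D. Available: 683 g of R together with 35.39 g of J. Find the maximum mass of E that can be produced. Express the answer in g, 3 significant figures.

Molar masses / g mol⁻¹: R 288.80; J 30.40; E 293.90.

n(R) = 683.0 / 288.80 = 2.365 mol
n(J) = 35.39 / 30.40 = 1.164 mol
n/ν → R: 0.7883, J: 0.5820; J is limiting.
n(E) = (3/2) × 1.164 = 1.746 mol
mass = 1.746 × 293.90 = 513.1 g

513 g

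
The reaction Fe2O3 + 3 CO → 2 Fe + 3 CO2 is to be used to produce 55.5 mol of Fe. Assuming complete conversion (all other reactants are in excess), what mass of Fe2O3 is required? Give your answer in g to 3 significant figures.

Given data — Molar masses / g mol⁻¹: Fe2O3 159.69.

n(Fe) = 55.50 mol
n(Fe2O3) = (1/2) × 55.50 = 27.75 mol
mass = 27.75 × 159.69 = 4431 g

4430 g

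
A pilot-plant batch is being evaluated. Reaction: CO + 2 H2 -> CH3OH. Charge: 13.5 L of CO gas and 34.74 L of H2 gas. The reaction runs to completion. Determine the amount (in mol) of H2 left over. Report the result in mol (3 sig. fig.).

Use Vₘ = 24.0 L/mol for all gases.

n(CO) = 13.50 / 24.0 = 0.5625 mol
n(H2) = 34.74 / 24.0 = 1.448 mol
n/ν for CO = 0.5625/1 = 0.5625
n/ν for H2 = 1.448/2 = 0.7240
Smallest n/ν is CO → limiting reagent.
H2 consumed = (2/1) × 0.5625 = 1.125 mol
H2 remaining = 1.448 − 1.125 = 0.3230 mol

0.323 mol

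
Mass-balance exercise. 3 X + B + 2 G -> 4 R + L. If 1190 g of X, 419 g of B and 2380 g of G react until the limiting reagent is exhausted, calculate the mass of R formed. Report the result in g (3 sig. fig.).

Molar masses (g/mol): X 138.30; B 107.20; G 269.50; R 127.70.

n(X) = 1190 / 138.30 = 8.604 mol
n(B) = 419.0 / 107.20 = 3.909 mol
n(G) = 2380 / 269.50 = 8.831 mol
n/ν for X = 8.604/3 = 2.868
n/ν for B = 3.909/1 = 3.909
n/ν for G = 8.831/2 = 4.416
Smallest n/ν is X → limiting reagent.
n(R) = (4/3) × 8.604 = 11.47 mol
mass = 11.47 × 127.70 = 1465 g

1470 g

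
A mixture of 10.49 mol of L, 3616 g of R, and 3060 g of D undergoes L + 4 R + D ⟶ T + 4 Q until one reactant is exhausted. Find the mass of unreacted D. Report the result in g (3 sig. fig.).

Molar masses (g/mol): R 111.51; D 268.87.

n(L) = 10.49 mol
n(R) = 3616 / 111.51 = 32.43 mol
n(D) = 3060 / 268.87 = 11.38 mol
n/ν for L = 10.49/1 = 10.49
n/ν for R = 32.43/4 = 8.108
n/ν for D = 11.38/1 = 11.38
Smallest n/ν is R → limiting reagent.
D consumed = (1/4) × 32.43 = 8.108 mol
D remaining = 11.38 − 8.108 = 3.272 mol
mass = 3.272 × 268.87 = 879.7 g

880 g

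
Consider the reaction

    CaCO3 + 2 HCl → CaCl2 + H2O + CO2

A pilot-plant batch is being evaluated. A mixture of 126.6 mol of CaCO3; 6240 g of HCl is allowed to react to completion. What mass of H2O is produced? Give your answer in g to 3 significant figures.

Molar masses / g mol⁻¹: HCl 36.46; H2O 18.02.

1540 g

n(CaCO3) = 126.6 mol
n(HCl) = 6240 / 36.46 = 171.1 mol
n/ν → CaCO3: 126.6, HCl: 85.55; HCl is limiting.
n(H2O) = (1/2) × 171.1 = 85.55 mol
mass = 85.55 × 18.02 = 1542 g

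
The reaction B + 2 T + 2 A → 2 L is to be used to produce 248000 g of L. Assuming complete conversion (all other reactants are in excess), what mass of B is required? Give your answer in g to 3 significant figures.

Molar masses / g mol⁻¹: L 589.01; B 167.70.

n(L) = 248000 / 589.01 = 421.0 mol
n(B) = (1/2) × 421.0 = 210.5 mol
mass = 210.5 × 167.70 = 35300 g

35300 g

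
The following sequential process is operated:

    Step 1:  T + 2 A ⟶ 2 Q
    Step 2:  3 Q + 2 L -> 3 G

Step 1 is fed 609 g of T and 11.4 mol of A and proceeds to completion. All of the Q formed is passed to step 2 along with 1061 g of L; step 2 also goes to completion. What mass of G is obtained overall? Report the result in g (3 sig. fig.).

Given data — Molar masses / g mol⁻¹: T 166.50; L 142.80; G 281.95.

2060 g

Step 1:
n(T) = 609.0 / 166.50 = 3.658 mol
n(A) = 11.40 mol
n/ν for T = 3.658/1 = 3.658
n/ν for A = 11.40/2 = 5.700
Smallest n/ν is T → limiting reagent.
n(Q) produced = (2/1) × 3.658 = 7.316 mol
Step 2:
n(Q) available = 7.316 mol
n(L) = 1061 / 142.80 = 7.430 mol
n/ν for Q = 7.316/3 = 2.439
n/ν for L = 7.430/2 = 3.715
Smallest n/ν is Q → limiting reagent.
n(G) = (3/3) × 7.316 = 7.316 mol
mass = 7.316 × 281.95 = 2063 g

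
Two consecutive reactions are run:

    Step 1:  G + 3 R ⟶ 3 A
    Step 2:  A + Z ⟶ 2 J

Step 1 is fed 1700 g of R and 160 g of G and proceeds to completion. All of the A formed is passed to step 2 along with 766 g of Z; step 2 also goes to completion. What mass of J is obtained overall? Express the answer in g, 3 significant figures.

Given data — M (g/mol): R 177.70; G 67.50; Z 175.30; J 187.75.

1640 g

Step 1:
n(R) = 1700 / 177.70 = 9.567 mol
n(G) = 160.0 / 67.50 = 2.370 mol
n/ν → R: 3.189, G: 2.370; G is limiting.
n(A) produced = (3/1) × 2.370 = 7.110 mol
Step 2:
n(A) available = 7.110 mol
n(Z) = 766.0 / 175.30 = 4.370 mol
n/ν → A: 7.110, Z: 4.370; Z is limiting.
n(J) = (2/1) × 4.370 = 8.740 mol
mass = 8.740 × 187.75 = 1641 g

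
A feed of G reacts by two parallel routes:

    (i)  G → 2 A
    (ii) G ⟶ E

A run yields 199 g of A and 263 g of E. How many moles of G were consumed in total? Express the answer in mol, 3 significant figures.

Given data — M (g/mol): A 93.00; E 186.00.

n(A) = 199 / 93.00 = 2.140 mol
n(E) = 263 / 186.00 = 1.414 mol
n(G) via (i) = (1/2)×2.140 = 1.070 mol
n(G) via (ii) = (1/1)×1.414 = 1.414 mol
total n(G) = 1.070 + 1.414 = 2.484 mol

2.48 mol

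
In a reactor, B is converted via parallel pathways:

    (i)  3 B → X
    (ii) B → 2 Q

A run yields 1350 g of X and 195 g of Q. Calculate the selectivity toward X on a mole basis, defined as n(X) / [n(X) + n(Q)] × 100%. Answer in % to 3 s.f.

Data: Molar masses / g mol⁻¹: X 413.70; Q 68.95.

n(X) = 1350 / 413.70 = 3.263 mol
n(Q) = 195 / 68.95 = 2.828 mol
selectivity = 3.263/(3.263+2.828) × 100 = 53.57 %

53.6 %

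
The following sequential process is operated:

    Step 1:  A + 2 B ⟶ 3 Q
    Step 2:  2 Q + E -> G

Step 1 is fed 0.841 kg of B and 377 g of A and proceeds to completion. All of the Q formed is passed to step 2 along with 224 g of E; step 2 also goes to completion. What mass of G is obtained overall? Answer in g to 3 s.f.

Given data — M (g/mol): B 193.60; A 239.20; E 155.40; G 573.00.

826 g

Step 1:
n(B) = 0.8410×1000 / 193.60 = 4.344 mol
n(A) = 377.0 / 239.20 = 1.576 mol
n/ν for B = 4.344/2 = 2.172
n/ν for A = 1.576/1 = 1.576
Smallest n/ν is A → limiting reagent.
n(Q) produced = (3/1) × 1.576 = 4.728 mol
Step 2:
n(Q) available = 4.728 mol
n(E) = 224.0 / 155.40 = 1.441 mol
n/ν for Q = 4.728/2 = 2.364
n/ν for E = 1.441/1 = 1.441
Smallest n/ν is E → limiting reagent.
n(G) = (1/1) × 1.441 = 1.441 mol
mass = 1.441 × 573.00 = 825.7 g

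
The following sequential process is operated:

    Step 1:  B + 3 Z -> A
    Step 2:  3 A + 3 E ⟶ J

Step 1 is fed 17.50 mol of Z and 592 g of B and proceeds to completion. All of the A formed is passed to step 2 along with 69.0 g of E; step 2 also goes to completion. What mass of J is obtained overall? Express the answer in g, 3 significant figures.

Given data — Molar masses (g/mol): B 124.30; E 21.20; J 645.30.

Step 1:
n(Z) = 17.50 mol
n(B) = 592.0 / 124.30 = 4.763 mol
n/ν for Z = 17.50/3 = 5.833
n/ν for B = 4.763/1 = 4.763
Smallest n/ν is B → limiting reagent.
n(A) produced = (1/1) × 4.763 = 4.763 mol
Step 2:
n(A) available = 4.763 mol
n(E) = 69.00 / 21.20 = 3.255 mol
n/ν for A = 4.763/3 = 1.588
n/ν for E = 3.255/3 = 1.085
Smallest n/ν is E → limiting reagent.
n(J) = (1/3) × 3.255 = 1.085 mol
mass = 1.085 × 645.30 = 700.2 g

700 g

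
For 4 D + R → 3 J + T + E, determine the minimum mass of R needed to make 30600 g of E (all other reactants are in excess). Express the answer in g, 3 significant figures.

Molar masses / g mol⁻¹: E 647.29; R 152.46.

n(E) = 30600 / 647.29 = 47.27 mol
n(R) = (1/1) × 47.27 = 47.27 mol
mass = 47.27 × 152.46 = 7207 g

7210 g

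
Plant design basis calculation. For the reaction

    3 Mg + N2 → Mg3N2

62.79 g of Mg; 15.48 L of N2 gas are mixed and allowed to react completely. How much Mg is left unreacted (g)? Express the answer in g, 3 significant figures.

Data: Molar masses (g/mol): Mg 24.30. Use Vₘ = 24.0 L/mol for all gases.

15.8 g

n(Mg) = 62.79 / 24.30 = 2.584 mol
n(N2) = 15.48 / 24.0 = 0.6450 mol
n/ν for Mg = 2.584/3 = 0.8613
n/ν for N2 = 0.6450/1 = 0.6450
Smallest n/ν is N2 → limiting reagent.
Mg consumed = (3/1) × 0.6450 = 1.935 mol
Mg remaining = 2.584 − 1.935 = 0.6490 mol
mass = 0.6490 × 24.30 = 15.77 g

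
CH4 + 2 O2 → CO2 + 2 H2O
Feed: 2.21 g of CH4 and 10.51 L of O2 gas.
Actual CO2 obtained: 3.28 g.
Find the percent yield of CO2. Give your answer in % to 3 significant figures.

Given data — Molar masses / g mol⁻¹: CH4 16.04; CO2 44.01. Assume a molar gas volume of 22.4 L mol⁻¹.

n(CH4) = 2.210 / 16.04 = 0.1378 mol
n(O2) = 10.51 / 22.4 = 0.4692 mol
n/ν → CH4: 0.1378, O2: 0.2346; CH4 is limiting.
theoretical n(CO2) = (1/1) × 0.1378 = 0.1378 mol → 6.065 g
% yield = 3.28 / 6.065 × 100 = 54.08 %

54.1 %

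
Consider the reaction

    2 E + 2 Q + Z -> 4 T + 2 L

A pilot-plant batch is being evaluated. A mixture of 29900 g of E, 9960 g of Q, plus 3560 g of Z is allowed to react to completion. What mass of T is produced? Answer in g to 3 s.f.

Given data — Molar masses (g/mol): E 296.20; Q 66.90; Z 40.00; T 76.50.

15400 g

n(E) = 29900 / 296.20 = 100.9 mol
n(Q) = 9960 / 66.90 = 148.9 mol
n(Z) = 3560 / 40.00 = 89.00 mol
n/ν for E = 100.9/2 = 50.45
n/ν for Q = 148.9/2 = 74.45
n/ν for Z = 89.00/1 = 89.00
Smallest n/ν is E → limiting reagent.
n(T) = (4/2) × 100.9 = 201.8 mol
mass = 201.8 × 76.50 = 15440 g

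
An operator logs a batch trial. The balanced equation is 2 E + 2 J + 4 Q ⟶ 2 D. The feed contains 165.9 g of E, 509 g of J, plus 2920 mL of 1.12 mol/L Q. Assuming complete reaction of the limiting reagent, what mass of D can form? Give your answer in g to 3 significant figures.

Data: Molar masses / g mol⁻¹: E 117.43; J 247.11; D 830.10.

n(E) = 165.9 / 117.43 = 1.413 mol
n(J) = 509.0 / 247.11 = 2.060 mol
n(Q) = 1.12 × 2920/1000 = 3.270 mol
n/ν for E = 1.413/2 = 0.7065
n/ν for J = 2.060/2 = 1.030
n/ν for Q = 3.270/4 = 0.8175
Smallest n/ν is E → limiting reagent.
n(D) = (2/2) × 1.413 = 1.413 mol
mass = 1.413 × 830.10 = 1173 g

1170 g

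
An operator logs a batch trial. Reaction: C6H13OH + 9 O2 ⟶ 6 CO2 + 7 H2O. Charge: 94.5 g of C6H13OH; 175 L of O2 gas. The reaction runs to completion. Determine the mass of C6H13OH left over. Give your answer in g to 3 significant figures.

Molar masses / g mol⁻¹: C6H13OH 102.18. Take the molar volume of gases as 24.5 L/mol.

13.4 g

n(C6H13OH) = 94.50 / 102.18 = 0.9248 mol
n(O2) = 175.0 / 24.5 = 7.143 mol
n/ν → C6H13OH: 0.9248, O2: 0.7937; O2 is limiting.
C6H13OH consumed = (1/9) × 7.143 = 0.7937 mol
C6H13OH remaining = 0.9248 − 0.7937 = 0.1311 mol
mass = 0.1311 × 102.18 = 13.40 g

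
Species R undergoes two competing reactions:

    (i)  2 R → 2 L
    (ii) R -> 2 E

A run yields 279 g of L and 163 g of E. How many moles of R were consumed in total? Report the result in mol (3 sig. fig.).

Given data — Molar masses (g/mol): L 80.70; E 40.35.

5.48 mol

n(L) = 279 / 80.70 = 3.457 mol
n(E) = 163 / 40.35 = 4.040 mol
n(R) via (i) = (2/2)×3.457 = 3.457 mol
n(R) via (ii) = (1/2)×4.040 = 2.020 mol
total n(R) = 3.457 + 2.020 = 5.477 mol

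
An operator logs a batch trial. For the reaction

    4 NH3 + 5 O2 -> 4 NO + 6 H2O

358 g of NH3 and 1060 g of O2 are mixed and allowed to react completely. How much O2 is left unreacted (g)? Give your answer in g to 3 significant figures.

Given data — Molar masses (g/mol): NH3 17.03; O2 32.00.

n(NH3) = 358.0 / 17.03 = 21.02 mol
n(O2) = 1060 / 32.00 = 33.13 mol
n/ν → NH3: 5.255, O2: 6.626; NH3 is limiting.
O2 consumed = (5/4) × 21.02 = 26.28 mol
O2 remaining = 33.13 − 26.28 = 6.850 mol
mass = 6.850 × 32.00 = 219.2 g

219 g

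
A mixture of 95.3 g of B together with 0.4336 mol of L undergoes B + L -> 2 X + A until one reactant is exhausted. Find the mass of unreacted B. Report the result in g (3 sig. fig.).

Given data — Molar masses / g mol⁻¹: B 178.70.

n(B) = 95.30 / 178.70 = 0.5333 mol
n(L) = 0.4336 mol
n/ν → B: 0.5333, L: 0.4336; L is limiting.
B consumed = (1/1) × 0.4336 = 0.4336 mol
B remaining = 0.5333 − 0.4336 = 0.09970 mol
mass = 0.09970 × 178.70 = 17.82 g

17.8 g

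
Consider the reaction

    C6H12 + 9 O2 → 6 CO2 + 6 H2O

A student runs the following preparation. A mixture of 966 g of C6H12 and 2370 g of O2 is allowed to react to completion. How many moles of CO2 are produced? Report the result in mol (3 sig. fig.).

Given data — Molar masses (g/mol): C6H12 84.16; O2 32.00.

n(C6H12) = 966.0 / 84.16 = 11.48 mol
n(O2) = 2370 / 32.00 = 74.06 mol
n/ν for C6H12 = 11.48/1 = 11.48
n/ν for O2 = 74.06/9 = 8.229
Smallest n/ν is O2 → limiting reagent.
n(CO2) = (6/9) × 74.06 = 49.37 mol

49.4 mol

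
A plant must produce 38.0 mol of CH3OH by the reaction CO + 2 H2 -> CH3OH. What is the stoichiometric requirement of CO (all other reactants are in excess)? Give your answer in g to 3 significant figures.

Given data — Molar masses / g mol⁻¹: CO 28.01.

1060 g

n(CH3OH) = 38.00 mol
n(CO) = (1/1) × 38.00 = 38.00 mol
mass = 38.00 × 28.01 = 1064 g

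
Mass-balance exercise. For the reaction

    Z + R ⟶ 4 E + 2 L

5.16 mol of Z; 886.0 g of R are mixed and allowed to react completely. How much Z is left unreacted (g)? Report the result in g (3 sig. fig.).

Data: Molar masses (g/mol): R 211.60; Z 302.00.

n(Z) = 5.160 mol
n(R) = 886.0 / 211.60 = 4.187 mol
n/ν for Z = 5.160/1 = 5.160
n/ν for R = 4.187/1 = 4.187
Smallest n/ν is R → limiting reagent.
Z consumed = (1/1) × 4.187 = 4.187 mol
Z remaining = 5.160 − 4.187 = 0.9730 mol
mass = 0.9730 × 302.00 = 293.8 g

294 g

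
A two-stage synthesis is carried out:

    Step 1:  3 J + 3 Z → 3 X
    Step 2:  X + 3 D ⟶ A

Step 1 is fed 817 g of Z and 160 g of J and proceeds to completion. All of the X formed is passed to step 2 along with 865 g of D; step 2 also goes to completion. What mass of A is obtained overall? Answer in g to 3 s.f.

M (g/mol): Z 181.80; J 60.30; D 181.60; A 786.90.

Step 1:
n(Z) = 817.0 / 181.80 = 4.494 mol
n(J) = 160.0 / 60.30 = 2.653 mol
n/ν for Z = 4.494/3 = 1.498
n/ν for J = 2.653/3 = 0.8843
Smallest n/ν is J → limiting reagent.
n(X) produced = (3/3) × 2.653 = 2.653 mol
Step 2:
n(X) available = 2.653 mol
n(D) = 865.0 / 181.60 = 4.763 mol
n/ν for X = 2.653/1 = 2.653
n/ν for D = 4.763/3 = 1.588
Smallest n/ν is D → limiting reagent.
n(A) = (1/3) × 4.763 = 1.588 mol
mass = 1.588 × 786.90 = 1250 g

1250 g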